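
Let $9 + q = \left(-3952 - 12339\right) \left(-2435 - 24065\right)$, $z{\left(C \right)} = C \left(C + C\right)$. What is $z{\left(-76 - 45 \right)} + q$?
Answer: $431740773$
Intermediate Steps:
$z{\left(C \right)} = 2 C^{2}$ ($z{\left(C \right)} = C 2 C = 2 C^{2}$)
$q = 431711491$ ($q = -9 + \left(-3952 - 12339\right) \left(-2435 - 24065\right) = -9 - -431711500 = -9 + 431711500 = 431711491$)
$z{\left(-76 - 45 \right)} + q = 2 \left(-76 - 45\right)^{2} + 431711491 = 2 \left(-121\right)^{2} + 431711491 = 2 \cdot 14641 + 431711491 = 29282 + 431711491 = 431740773$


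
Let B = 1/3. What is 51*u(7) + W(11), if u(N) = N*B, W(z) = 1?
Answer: 120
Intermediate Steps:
B = ⅓ ≈ 0.33333
u(N) = N/3 (u(N) = N*(⅓) = N/3)
51*u(7) + W(11) = 51*((⅓)*7) + 1 = 51*(7/3) + 1 = 119 + 1 = 120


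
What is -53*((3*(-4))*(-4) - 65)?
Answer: 901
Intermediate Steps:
-53*((3*(-4))*(-4) - 65) = -53*(-12*(-4) - 65) = -53*(48 - 65) = -53*(-17) = 901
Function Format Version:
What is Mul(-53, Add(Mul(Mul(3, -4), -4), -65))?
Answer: 901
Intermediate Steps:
Mul(-53, Add(Mul(Mul(3, -4), -4), -65)) = Mul(-53, Add(Mul(-12, -4), -65)) = Mul(-53, Add(48, -65)) = Mul(-53, -17) = 901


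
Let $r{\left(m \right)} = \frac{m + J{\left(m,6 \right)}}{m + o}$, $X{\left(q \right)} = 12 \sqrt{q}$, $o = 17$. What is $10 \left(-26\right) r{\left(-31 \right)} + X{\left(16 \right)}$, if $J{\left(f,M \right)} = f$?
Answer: $- \frac{7724}{7} \approx -1103.4$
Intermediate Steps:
$r{\left(m \right)} = \frac{2 m}{17 + m}$ ($r{\left(m \right)} = \frac{m + m}{m + 17} = \frac{2 m}{17 + m}$)
$10 \left(-26\right) r{\left(-31 \right)} + X{\left(16 \right)} = 10 \left(-26\right) 2 \left(-31\right) \frac{1}{17 - 31} + 12 \sqrt{16} = - 260 \cdot 2 \left(-31\right) \frac{1}{-14} + 12 \cdot 4 = - 260 \cdot 2 \left(-31\right) \left(- \frac{1}{14}\right) + 48 = \left(-260\right) \frac{31}{7} + 48 = - \frac{8060}{7} + 48 = - \frac{7724}{7}$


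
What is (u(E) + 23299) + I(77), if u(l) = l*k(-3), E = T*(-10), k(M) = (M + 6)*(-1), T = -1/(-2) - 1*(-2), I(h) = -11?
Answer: 23363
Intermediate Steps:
T = 5/2 (T = -1*(-½) + 2 = ½ + 2 = 5/2 ≈ 2.5000)
k(M) = -6 - M (k(M) = (6 + M)*(-1) = -6 - M)
E = -25 (E = (5/2)*(-10) = -25)
u(l) = -3*l (u(l) = l*(-6 - 1*(-3)) = l*(-6 + 3) = l*(-3) = -3*l)
(u(E) + 23299) + I(77) = (-3*(-25) + 23299) - 11 = (75 + 23299) - 11 = 23374 - 11 = 23363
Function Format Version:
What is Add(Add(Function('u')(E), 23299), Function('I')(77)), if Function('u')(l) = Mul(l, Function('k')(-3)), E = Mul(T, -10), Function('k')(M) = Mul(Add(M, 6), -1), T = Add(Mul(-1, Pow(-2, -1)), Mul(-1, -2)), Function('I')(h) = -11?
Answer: 23363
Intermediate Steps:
T = Rational(5, 2) (T = Add(Mul(-1, Rational(-1, 2)), 2) = Add(Rational(1, 2), 2) = Rational(5, 2) ≈ 2.5000)
Function('k')(M) = Add(-6, Mul(-1, M)) (Function('k')(M) = Mul(Add(6, M), -1) = Add(-6, Mul(-1, M)))
E = -25 (E = Mul(Rational(5, 2), -10) = -25)
Function('u')(l) = Mul(-3, l) (Function('u')(l) = Mul(l, Add(-6, Mul(-1, -3))) = Mul(l, Add(-6, 3)) = Mul(l, -3) = Mul(-3, l))
Add(Add(Function('u')(E), 23299), Function('I')(77)) = Add(Add(Mul(-3, -25), 23299), -11) = Add(Add(75, 23299), -11) = Add(23374, -11) = 23363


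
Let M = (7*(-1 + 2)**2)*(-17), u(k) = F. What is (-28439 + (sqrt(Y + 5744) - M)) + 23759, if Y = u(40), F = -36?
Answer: -4561 + 2*sqrt(1427) ≈ -4485.4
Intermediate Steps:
u(k) = -36
Y = -36
M = -119 (M = (7*1**2)*(-17) = (7*1)*(-17) = 7*(-17) = -119)
(-28439 + (sqrt(Y + 5744) - M)) + 23759 = (-28439 + (sqrt(-36 + 5744) - 1*(-119))) + 23759 = (-28439 + (sqrt(5708) + 119)) + 23759 = (-28439 + (2*sqrt(1427) + 119)) + 23759 = (-28439 + (119 + 2*sqrt(1427))) + 23759 = (-28320 + 2*sqrt(1427)) + 23759 = -4561 + 2*sqrt(1427)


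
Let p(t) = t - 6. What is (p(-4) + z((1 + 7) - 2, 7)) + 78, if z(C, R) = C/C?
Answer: 69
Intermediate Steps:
p(t) = -6 + t
z(C, R) = 1
(p(-4) + z((1 + 7) - 2, 7)) + 78 = ((-6 - 4) + 1) + 78 = (-10 + 1) + 78 = -9 + 78 = 69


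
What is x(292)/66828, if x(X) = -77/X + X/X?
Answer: 215/19513776 ≈ 1.1018e-5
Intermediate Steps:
x(X) = 1 - 77/X (x(X) = -77/X + 1 = 1 - 77/X)
x(292)/66828 = ((-77 + 292)/292)/66828 = ((1/292)*215)*(1/66828) = (215/292)*(1/66828) = 215/19513776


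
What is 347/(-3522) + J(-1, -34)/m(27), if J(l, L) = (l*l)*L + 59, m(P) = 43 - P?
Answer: 41249/28176 ≈ 1.4640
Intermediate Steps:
J(l, L) = 59 + L*l² (J(l, L) = l²*L + 59 = L*l² + 59 = 59 + L*l²)
347/(-3522) + J(-1, -34)/m(27) = 347/(-3522) + (59 - 34*(-1)²)/(43 - 1*27) = 347*(-1/3522) + (59 - 34*1)/(43 - 27) = -347/3522 + (59 - 34)/16 = -347/3522 + 25*(1/16) = -347/3522 + 25/16 = 41249/28176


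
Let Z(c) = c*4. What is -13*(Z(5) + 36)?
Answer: -728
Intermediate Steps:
Z(c) = 4*c
-13*(Z(5) + 36) = -13*(4*5 + 36) = -13*(20 + 36) = -13*56 = -728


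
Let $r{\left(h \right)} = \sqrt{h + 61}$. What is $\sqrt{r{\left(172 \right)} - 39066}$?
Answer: $\sqrt{-39066 + \sqrt{233}} \approx 197.61 i$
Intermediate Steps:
$r{\left(h \right)} = \sqrt{61 + h}$
$\sqrt{r{\left(172 \right)} - 39066} = \sqrt{\sqrt{61 + 172} - 39066} = \sqrt{\sqrt{233} - 39066} = \sqrt{-39066 + \sqrt{233}}$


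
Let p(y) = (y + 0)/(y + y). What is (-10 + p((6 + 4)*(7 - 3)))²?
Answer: 361/4 ≈ 90.250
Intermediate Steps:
p(y) = ½ (p(y) = y/((2*y)) = y*(1/(2*y)) = ½)
(-10 + p((6 + 4)*(7 - 3)))² = (-10 + ½)² = (-19/2)² = 361/4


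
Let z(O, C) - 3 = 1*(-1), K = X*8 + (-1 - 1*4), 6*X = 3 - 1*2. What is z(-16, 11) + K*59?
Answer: -643/3 ≈ -214.33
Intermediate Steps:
X = ⅙ (X = (3 - 1*2)/6 = (3 - 2)/6 = (⅙)*1 = ⅙ ≈ 0.16667)
K = -11/3 (K = (⅙)*8 + (-1 - 1*4) = 4/3 + (-1 - 4) = 4/3 - 5 = -11/3 ≈ -3.6667)
z(O, C) = 2 (z(O, C) = 3 + 1*(-1) = 3 - 1 = 2)
z(-16, 11) + K*59 = 2 - 11/3*59 = 2 - 649/3 = -643/3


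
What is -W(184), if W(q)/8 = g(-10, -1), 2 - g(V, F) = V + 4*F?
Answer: -128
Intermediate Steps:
g(V, F) = 2 - V - 4*F (g(V, F) = 2 - (V + 4*F) = 2 + (-V - 4*F) = 2 - V - 4*F)
W(q) = 128 (W(q) = 8*(2 - 1*(-10) - 4*(-1)) = 8*(2 + 10 + 4) = 8*16 = 128)
-W(184) = -1*128 = -128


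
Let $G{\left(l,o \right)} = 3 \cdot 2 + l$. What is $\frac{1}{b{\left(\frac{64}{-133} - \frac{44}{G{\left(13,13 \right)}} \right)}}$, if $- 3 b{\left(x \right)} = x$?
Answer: $\frac{133}{124} \approx 1.0726$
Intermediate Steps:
$G{\left(l,o \right)} = 6 + l$
$b{\left(x \right)} = - \frac{x}{3}$
$\frac{1}{b{\left(\frac{64}{-133} - \frac{44}{G{\left(13,13 \right)}} \right)}} = \frac{1}{\left(- \frac{1}{3}\right) \left(\frac{64}{-133} - \frac{44}{6 + 13}\right)} = \frac{1}{\left(- \frac{1}{3}\right) \left(64 \left(- \frac{1}{133}\right) - \frac{44}{19}\right)} = \frac{1}{\left(- \frac{1}{3}\right) \left(- \frac{64}{133} - \frac{44}{19}\right)} = \frac{1}{\left(- \frac{1}{3}\right) \left(- \frac{372}{133}\right)} = \frac{1}{\frac{124}{133}} = \frac{133}{124}$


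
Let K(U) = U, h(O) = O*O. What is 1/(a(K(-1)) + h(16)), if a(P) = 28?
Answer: 1/284 ≈ 0.0035211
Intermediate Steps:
h(O) = O²
1/(a(K(-1)) + h(16)) = 1/(28 + 16²) = 1/(28 + 256) = 1/284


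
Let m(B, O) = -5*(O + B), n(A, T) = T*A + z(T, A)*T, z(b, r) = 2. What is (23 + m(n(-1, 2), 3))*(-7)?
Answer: 14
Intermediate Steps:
n(A, T) = 2*T + A*T (n(A, T) = T*A + 2*T = A*T + 2*T = 2*T + A*T)
m(B, O) = -5*B - 5*O (m(B, O) = -5*(B + O) = -5*B - 5*O)
(23 + m(n(-1, 2), 3))*(-7) = (23 + (-10*(2 - 1) - 5*3))*(-7) = (23 + (-10 - 15))*(-7) = (23 - 25)*(-7) = -2*(-7) = 14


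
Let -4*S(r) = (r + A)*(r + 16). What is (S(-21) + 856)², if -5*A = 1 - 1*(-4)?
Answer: 2745649/4 ≈ 6.8641e+5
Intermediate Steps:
A = -1 (A = -(1 - 1*(-4))/5 = -(1 + 4)/5 = -⅕*5 = -1)
S(r) = -(-1 + r)*(16 + r)/4 (S(r) = -(r - 1)*(r + 16)/4 = -(-1 + r)*(16 + r)/4)
(S(-21) + 856)² = ((4 - 15/4*(-21) - ¼*(-21)²) + 856)² = ((4 + 315/4 - ¼*441) + 856)² = ((4 + 315/4 - 441/4) + 856)² = (-55/2 + 856)² = (1657/2)² = 2745649/4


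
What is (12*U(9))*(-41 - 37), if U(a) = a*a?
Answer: -75816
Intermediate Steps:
U(a) = a**2
(12*U(9))*(-41 - 37) = (12*9**2)*(-41 - 37) = (12*81)*(-78) = 972*(-78) = -75816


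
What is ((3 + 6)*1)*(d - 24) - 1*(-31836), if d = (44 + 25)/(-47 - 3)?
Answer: 1580379/50 ≈ 31608.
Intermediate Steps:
d = -69/50 (d = 69/(-50) = 69*(-1/50) = -69/50 ≈ -1.3800)
((3 + 6)*1)*(d - 24) - 1*(-31836) = ((3 + 6)*1)*(-69/50 - 24) - 1*(-31836) = (9*1)*(-1269/50) + 31836 = 9*(-1269/50) + 31836 = -11421/50 + 31836 = 1580379/50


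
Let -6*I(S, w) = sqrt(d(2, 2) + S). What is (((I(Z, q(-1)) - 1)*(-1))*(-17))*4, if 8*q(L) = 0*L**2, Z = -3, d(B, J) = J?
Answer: -68 - 34*I/3 ≈ -68.0 - 11.333*I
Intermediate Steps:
q(L) = 0 (q(L) = (0*L**2)/8 = (1/8)*0 = 0)
I(S, w) = -sqrt(2 + S)/6
(((I(Z, q(-1)) - 1)*(-1))*(-17))*4 = (((-sqrt(2 - 3)/6 - 1)*(-1))*(-17))*4 = (((-I/6 - 1)*(-1))*(-17))*4 = (((-1 - I/6)*(-1))*(-17))*4 = ((1 + I/6)*(-17))*4 = (-17 - 17*I/6)*4 = -68 - 34*I/3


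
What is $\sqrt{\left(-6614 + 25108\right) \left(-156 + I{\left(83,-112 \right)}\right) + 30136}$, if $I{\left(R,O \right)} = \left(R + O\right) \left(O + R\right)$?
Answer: $\sqrt{12698526} \approx 3563.5$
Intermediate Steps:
$I{\left(R,O \right)} = \left(O + R\right)^{2}$ ($I{\left(R,O \right)} = \left(O + R\right) \left(O + R\right) = \left(O + R\right)^{2}$)
$\sqrt{\left(-6614 + 25108\right) \left(-156 + I{\left(83,-112 \right)}\right) + 30136} = \sqrt{\left(-6614 + 25108\right) \left(-156 + \left(-112 + 83\right)^{2}\right) + 30136} = \sqrt{18494 \left(-156 + \left(-29\right)^{2}\right) + 30136} = \sqrt{18494 \left(-156 + 841\right) + 30136} = \sqrt{18494 \cdot 685 + 30136} = \sqrt{12668390 + 30136} = \sqrt{12698526}$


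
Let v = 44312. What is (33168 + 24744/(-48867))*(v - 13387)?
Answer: 16707704526200/16289 ≈ 1.0257e+9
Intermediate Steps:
(33168 + 24744/(-48867))*(v - 13387) = (33168 + 24744/(-48867))*(44312 - 13387) = (33168 + 24744*(-1/48867))*30925 = (33168 - 8248/16289)*30925 = (540265304/16289)*30925 = 16707704526200/16289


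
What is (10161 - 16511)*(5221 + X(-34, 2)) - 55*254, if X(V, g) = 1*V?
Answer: -32951420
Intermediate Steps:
X(V, g) = V
(10161 - 16511)*(5221 + X(-34, 2)) - 55*254 = (10161 - 16511)*(5221 - 34) - 55*254 = -6350*5187 - 13970 = -32937450 - 13970 = -32951420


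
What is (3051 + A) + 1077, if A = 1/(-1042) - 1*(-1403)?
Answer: 5763301/1042 ≈ 5531.0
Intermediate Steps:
A = 1461925/1042 (A = -1/1042 + 1403 = 1461925/1042 ≈ 1403.0)
(3051 + A) + 1077 = (3051 + 1461925/1042) + 1077 = 4641067/1042 + 1077 = 5763301/1042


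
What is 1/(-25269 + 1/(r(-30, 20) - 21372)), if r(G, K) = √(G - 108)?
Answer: -11541932189790/291653085043852579 + I*√138/291653085043852579 ≈ -3.9574e-5 + 4.0278e-17*I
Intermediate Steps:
r(G, K) = √(-108 + G)
1/(-25269 + 1/(r(-30, 20) - 21372)) = 1/(-25269 + 1/(√(-108 - 30) - 21372)) = 1/(-25269 + 1/(√(-138) - 21372)) = 1/(-25269 + 1/(I*√138 - 21372)) = 1/(-25269 + 1/(-21372 + I*√138))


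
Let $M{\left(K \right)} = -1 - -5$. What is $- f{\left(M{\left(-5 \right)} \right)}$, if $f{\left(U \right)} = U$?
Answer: $-4$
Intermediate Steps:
$M{\left(K \right)} = 4$ ($M{\left(K \right)} = -1 + 5 = 4$)
$- f{\left(M{\left(-5 \right)} \right)} = \left(-1\right) 4 = -4$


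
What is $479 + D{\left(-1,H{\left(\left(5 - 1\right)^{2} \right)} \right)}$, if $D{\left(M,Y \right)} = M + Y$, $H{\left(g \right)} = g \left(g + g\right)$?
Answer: $990$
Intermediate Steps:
$H{\left(g \right)} = 2 g^{2}$ ($H{\left(g \right)} = g 2 g = 2 g^{2}$)
$479 + D{\left(-1,H{\left(\left(5 - 1\right)^{2} \right)} \right)} = 479 - \left(1 - 2 \left(\left(5 - 1\right)^{2}\right)^{2}\right) = 479 - \left(1 - 2 \left(4^{2}\right)^{2}\right) = 479 - \left(1 - 2 \cdot 16^{2}\right) = 479 + \left(-1 + 2 \cdot 256\right) = 479 + \left(-1 + 512\right) = 479 + 511 = 990$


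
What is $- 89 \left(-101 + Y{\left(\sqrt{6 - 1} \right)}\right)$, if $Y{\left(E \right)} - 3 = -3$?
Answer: $8989$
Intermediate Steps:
$Y{\left(E \right)} = 0$ ($Y{\left(E \right)} = 3 - 3 = 0$)
$- 89 \left(-101 + Y{\left(\sqrt{6 - 1} \right)}\right) = - 89 \left(-101 + 0\right) = \left(-89\right) \left(-101\right) = 8989$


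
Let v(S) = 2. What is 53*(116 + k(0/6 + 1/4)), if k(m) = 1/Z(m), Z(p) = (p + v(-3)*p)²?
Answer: 56180/9 ≈ 6242.2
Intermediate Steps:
Z(p) = 9*p² (Z(p) = (p + 2*p)² = (3*p)² = 9*p²)
k(m) = 1/(9*m²)
53*(116 + k(0/6 + 1/4)) = 53*(116 + 1/(9*(0/6 + 1/4)²)) = 53*(116 + 1/(9*(0*(⅙) + 1*(¼))²)) = 53*(116 + 1/(9*(0 + ¼)²)) = 53*(116 + 1/(9*4⁻²)) = 53*(116 + (⅑)*16) = 53*(116 + 16/9) = 53*(1060/9) = 56180/9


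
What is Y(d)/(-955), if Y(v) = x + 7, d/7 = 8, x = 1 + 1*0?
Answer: -8/955 ≈ -0.0083770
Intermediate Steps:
x = 1 (x = 1 + 0 = 1)
d = 56 (d = 7*8 = 56)
Y(v) = 8 (Y(v) = 1 + 7 = 8)
Y(d)/(-955) = 8/(-955) = 8*(-1/955) = -8/955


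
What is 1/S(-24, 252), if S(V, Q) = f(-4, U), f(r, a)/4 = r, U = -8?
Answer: -1/16 ≈ -0.062500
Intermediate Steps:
f(r, a) = 4*r
S(V, Q) = -16 (S(V, Q) = 4*(-4) = -16)
1/S(-24, 252) = 1/(-16) = -1/16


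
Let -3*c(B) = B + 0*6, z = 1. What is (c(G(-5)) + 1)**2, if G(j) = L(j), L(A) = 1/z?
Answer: 4/9 ≈ 0.44444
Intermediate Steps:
L(A) = 1 (L(A) = 1/1 = 1)
G(j) = 1
c(B) = -B/3 (c(B) = -(B + 0*6)/3 = -(B + 0)/3 = -B/3)
(c(G(-5)) + 1)**2 = (-1/3*1 + 1)**2 = (-1/3 + 1)**2 = (2/3)**2 = 4/9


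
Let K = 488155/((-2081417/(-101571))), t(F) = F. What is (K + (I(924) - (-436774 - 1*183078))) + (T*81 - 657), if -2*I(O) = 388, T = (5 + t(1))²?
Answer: 1344051007894/2081417 ≈ 6.4574e+5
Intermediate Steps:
T = 36 (T = (5 + 1)² = 6² = 36)
I(O) = -194 (I(O) = -½*388 = -194)
K = 49582391505/2081417 (K = 488155/((-2081417*(-1/101571))) = 488155/(2081417/101571) = 488155*(101571/2081417) = 49582391505/2081417 ≈ 23821.)
(K + (I(924) - (-436774 - 1*183078))) + (T*81 - 657) = (49582391505/2081417 + (-194 - (-436774 - 1*183078))) + (36*81 - 657) = (49582391505/2081417 + (-194 - (-436774 - 183078))) + (2916 - 657) = (49582391505/2081417 + (-194 - 1*(-619852))) + 2259 = (49582391505/2081417 + (-194 + 619852)) + 2259 = (49582391505/2081417 + 619658) + 2259 = 1339349086891/2081417 + 2259 = 1344051007894/2081417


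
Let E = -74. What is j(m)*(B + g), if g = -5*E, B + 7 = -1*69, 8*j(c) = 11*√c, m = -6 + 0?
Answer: 1617*I*√6/4 ≈ 990.21*I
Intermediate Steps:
m = -6
j(c) = 11*√c/8 (j(c) = (11*√c)/8 = 11*√c/8)
B = -76 (B = -7 - 1*69 = -7 - 69 = -76)
g = 370 (g = -5*(-74) = 370)
j(m)*(B + g) = (11*√(-6)/8)*(-76 + 370) = (11*(I*√6)/8)*294 = (11*I*√6/8)*294 = 1617*I*√6/4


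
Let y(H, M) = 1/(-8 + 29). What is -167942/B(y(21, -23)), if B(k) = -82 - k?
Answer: 3526782/1723 ≈ 2046.9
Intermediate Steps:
y(H, M) = 1/21
-167942/B(y(21, -23)) = -167942/(-82 - 1*1/21) = -167942/(-82 - 1/21) = -167942/(-1723/21) = -167942*(-21/1723) = 3526782/1723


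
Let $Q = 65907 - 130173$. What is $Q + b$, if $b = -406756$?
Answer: $-471022$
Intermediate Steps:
$Q = -64266$ ($Q = 65907 - 130173 = -64266$)
$Q + b = -64266 - 406756 = -471022$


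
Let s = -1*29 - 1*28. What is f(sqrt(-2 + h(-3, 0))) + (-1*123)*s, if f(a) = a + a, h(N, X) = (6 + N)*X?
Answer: 7011 + 2*I*sqrt(2) ≈ 7011.0 + 2.8284*I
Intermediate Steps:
h(N, X) = X*(6 + N)
f(a) = 2*a
s = -57 (s = -29 - 28 = -57)
f(sqrt(-2 + h(-3, 0))) + (-1*123)*s = 2*sqrt(-2 + 0*(6 - 3)) - 1*123*(-57) = 2*sqrt(-2 + 0*3) - 123*(-57) = 2*sqrt(-2 + 0) + 7011 = 2*sqrt(-2) + 7011 = 2*(I*sqrt(2)) + 7011 = 2*I*sqrt(2) + 7011 = 7011 + 2*I*sqrt(2)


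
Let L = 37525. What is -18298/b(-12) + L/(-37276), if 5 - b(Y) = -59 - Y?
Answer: -171006887/484588 ≈ -352.89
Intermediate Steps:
b(Y) = 64 + Y (b(Y) = 5 - (-59 - Y) = 5 + (59 + Y) = 64 + Y)
-18298/b(-12) + L/(-37276) = -18298/(64 - 12) + 37525/(-37276) = -18298/52 + 37525*(-1/37276) = -18298*1/52 - 37525/37276 = -9149/26 - 37525/37276 = -171006887/484588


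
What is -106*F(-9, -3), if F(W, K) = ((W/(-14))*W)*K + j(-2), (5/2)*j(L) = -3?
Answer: -59943/35 ≈ -1712.7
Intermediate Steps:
j(L) = -6/5 (j(L) = (⅖)*(-3) = -6/5)
F(W, K) = -6/5 - K*W²/14 (F(W, K) = ((W/(-14))*W)*K - 6/5 = ((W*(-1/14))*W)*K - 6/5 = ((-W/14)*W)*K - 6/5 = (-W²/14)*K - 6/5 = -K*W²/14 - 6/5 = -6/5 - K*W²/14)
-106*F(-9, -3) = -106*(-6/5 - 1/14*(-3)*(-9)²) = -106*(-6/5 - 1/14*(-3)*81) = -106*(-6/5 + 243/14) = -106*1131/70 = -59943/35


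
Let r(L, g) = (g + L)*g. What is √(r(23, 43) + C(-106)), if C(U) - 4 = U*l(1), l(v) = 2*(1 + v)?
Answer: √2418 ≈ 49.173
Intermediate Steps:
l(v) = 2 + 2*v
r(L, g) = g*(L + g) (r(L, g) = (L + g)*g = g*(L + g))
C(U) = 4 + 4*U (C(U) = 4 + U*(2 + 2*1) = 4 + U*(2 + 2) = 4 + U*4 = 4 + 4*U)
√(r(23, 43) + C(-106)) = √(43*(23 + 43) + (4 + 4*(-106))) = √(43*66 + (4 - 424)) = √(2838 - 420) = √2418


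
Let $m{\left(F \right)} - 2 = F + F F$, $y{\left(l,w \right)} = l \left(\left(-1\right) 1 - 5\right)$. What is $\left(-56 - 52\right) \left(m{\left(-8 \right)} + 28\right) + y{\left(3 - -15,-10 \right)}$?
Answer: $-9396$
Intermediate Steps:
$y{\left(l,w \right)} = - 6 l$ ($y{\left(l,w \right)} = l \left(-1 - 5\right) = l \left(-6\right) = - 6 l$)
$m{\left(F \right)} = 2 + F + F^{2}$ ($m{\left(F \right)} = 2 + \left(F + F F\right) = 2 + \left(F + F^{2}\right) = 2 + F + F^{2}$)
$\left(-56 - 52\right) \left(m{\left(-8 \right)} + 28\right) + y{\left(3 - -15,-10 \right)} = \left(-56 - 52\right) \left(\left(2 - 8 + \left(-8\right)^{2}\right) + 28\right) - 6 \left(3 - -15\right) = - 108 \left(\left(2 - 8 + 64\right) + 28\right) - 6 \left(3 + 15\right) = - 108 \left(58 + 28\right) - 108 = \left(-108\right) 86 - 108 = -9288 - 108 = -9396$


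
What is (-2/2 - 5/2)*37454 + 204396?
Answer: 73307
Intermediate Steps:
(-2/2 - 5/2)*37454 + 204396 = (-2*½ - 5*½)*37454 + 204396 = (-1 - 5/2)*37454 + 204396 = -7/2*37454 + 204396 = -131089 + 204396 = 73307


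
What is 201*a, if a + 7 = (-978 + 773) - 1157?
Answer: -275169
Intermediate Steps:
a = -1369 (a = -7 + ((-978 + 773) - 1157) = -7 + (-205 - 1157) = -7 - 1362 = -1369)
201*a = 201*(-1369) = -275169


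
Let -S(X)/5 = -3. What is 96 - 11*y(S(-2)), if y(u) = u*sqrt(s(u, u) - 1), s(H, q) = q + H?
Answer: 96 - 165*sqrt(29) ≈ -792.55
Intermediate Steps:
s(H, q) = H + q
S(X) = 15 (S(X) = -5*(-3) = 15)
y(u) = u*sqrt(-1 + 2*u) (y(u) = u*sqrt((u + u) - 1) = u*sqrt(2*u - 1) = u*sqrt(-1 + 2*u))
96 - 11*y(S(-2)) = 96 - 165*sqrt(-1 + 2*15) = 96 - 165*sqrt(-1 + 30) = 96 - 165*sqrt(29)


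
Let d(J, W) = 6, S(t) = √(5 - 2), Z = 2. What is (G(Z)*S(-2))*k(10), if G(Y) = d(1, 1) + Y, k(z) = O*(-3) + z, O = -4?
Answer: 176*√3 ≈ 304.84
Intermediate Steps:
k(z) = 12 + z (k(z) = -4*(-3) + z = 12 + z)
S(t) = √3
G(Y) = 6 + Y
(G(Z)*S(-2))*k(10) = ((6 + 2)*√3)*(12 + 10) = (8*√3)*22 = 176*√3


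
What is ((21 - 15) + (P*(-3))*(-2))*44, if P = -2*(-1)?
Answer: 792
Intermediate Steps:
P = 2
((21 - 15) + (P*(-3))*(-2))*44 = ((21 - 15) + (2*(-3))*(-2))*44 = (6 - 6*(-2))*44 = (6 + 12)*44 = 18*44 = 792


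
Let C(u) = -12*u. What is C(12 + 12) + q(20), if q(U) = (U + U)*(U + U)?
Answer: 1312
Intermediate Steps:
q(U) = 4*U² (q(U) = (2*U)*(2*U) = 4*U²)
C(12 + 12) + q(20) = -12*(12 + 12) + 4*20² = -12*24 + 4*400 = -288 + 1600 = 1312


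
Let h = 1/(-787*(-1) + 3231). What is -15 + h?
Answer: -60269/4018 ≈ -15.000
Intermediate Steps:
h = 1/4018 (h = 1/(787 + 3231) = 1/4018 ≈ 0.00024888)
-15 + h = -15 + 1/4018 = -60269/4018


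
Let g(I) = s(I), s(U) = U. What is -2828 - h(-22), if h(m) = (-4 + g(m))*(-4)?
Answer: -2932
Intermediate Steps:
g(I) = I
h(m) = 16 - 4*m (h(m) = (-4 + m)*(-4) = 16 - 4*m)
-2828 - h(-22) = -2828 - (16 - 4*(-22)) = -2828 - (16 + 88) = -2828 - 1*104 = -2828 - 104 = -2932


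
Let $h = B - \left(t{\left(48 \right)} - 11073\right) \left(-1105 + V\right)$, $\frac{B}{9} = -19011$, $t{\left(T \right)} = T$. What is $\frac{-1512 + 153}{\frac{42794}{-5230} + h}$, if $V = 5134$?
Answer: $- \frac{3553785}{115710135593} \approx -3.0713 \cdot 10^{-5}$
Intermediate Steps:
$B = -171099$ ($B = 9 \left(-19011\right) = -171099$)
$h = 44248626$ ($h = -171099 - \left(48 - 11073\right) \left(-1105 + 5134\right) = -171099 - \left(-11025\right) 4029 = -171099 - -44419725 = -171099 + 44419725 = 44248626$)
$\frac{-1512 + 153}{\frac{42794}{-5230} + h} = \frac{-1512 + 153}{\frac{42794}{-5230} + 44248626} = - \frac{1359}{42794 \left(- \frac{1}{5230}\right) + 44248626} = - \frac{1359}{- \frac{21397}{2615} + 44248626} = - \frac{1359}{\frac{115710135593}{2615}} = \left(-1359\right) \frac{2615}{115710135593} = - \frac{3553785}{115710135593}$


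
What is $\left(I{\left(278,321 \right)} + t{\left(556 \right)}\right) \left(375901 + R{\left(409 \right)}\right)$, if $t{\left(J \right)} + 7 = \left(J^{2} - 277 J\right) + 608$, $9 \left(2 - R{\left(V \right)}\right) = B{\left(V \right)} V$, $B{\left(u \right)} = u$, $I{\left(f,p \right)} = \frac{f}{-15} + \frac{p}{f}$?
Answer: $\frac{1044025659687863}{18765} \approx 5.5637 \cdot 10^{10}$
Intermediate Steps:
$I{\left(f,p \right)} = - \frac{f}{15} + \frac{p}{f}$ ($I{\left(f,p \right)} = f \left(- \frac{1}{15}\right) + \frac{p}{f} = - \frac{f}{15} + \frac{p}{f}$)
$R{\left(V \right)} = 2 - \frac{V^{2}}{9}$ ($R{\left(V \right)} = 2 - \frac{V V}{9} = 2 - \frac{V^{2}}{9}$)
$t{\left(J \right)} = 601 + J^{2} - 277 J$ ($t{\left(J \right)} = -7 + \left(\left(J^{2} - 277 J\right) + 608\right) = -7 + \left(608 + J^{2} - 277 J\right) = 601 + J^{2} - 277 J$)
$\left(I{\left(278,321 \right)} + t{\left(556 \right)}\right) \left(375901 + R{\left(409 \right)}\right) = \left(\left(\left(- \frac{1}{15}\right) 278 + \frac{321}{278}\right) + \left(601 + 556^{2} - 154012\right)\right) \left(375901 + \left(2 - \frac{409^{2}}{9}\right)\right) = \left(\left(- \frac{278}{15} + 321 \cdot \frac{1}{278}\right) + \left(601 + 309136 - 154012\right)\right) \left(375901 + \left(2 - \frac{167281}{9}\right)\right) = \left(\left(- \frac{278}{15} + \frac{321}{278}\right) + 155725\right) \left(375901 + \left(2 - \frac{167281}{9}\right)\right) = \left(- \frac{72469}{4170} + 155725\right) \left(375901 - \frac{167263}{9}\right) = \frac{649300781}{4170} \cdot \frac{3215846}{9} = \frac{1044025659687863}{18765}$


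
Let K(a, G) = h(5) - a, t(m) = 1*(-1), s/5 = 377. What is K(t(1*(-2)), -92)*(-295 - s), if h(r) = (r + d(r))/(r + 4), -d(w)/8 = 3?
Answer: 21800/9 ≈ 2422.2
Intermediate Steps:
d(w) = -24 (d(w) = -8*3 = -24)
s = 1885 (s = 5*377 = 1885)
t(m) = -1
h(r) = (-24 + r)/(4 + r) (h(r) = (r - 24)/(r + 4) = (-24 + r)/(4 + r))
K(a, G) = -19/9 - a (K(a, G) = (-24 + 5)/(4 + 5) - a = -19/9 - a)
K(t(1*(-2)), -92)*(-295 - s) = (-19/9 - 1*(-1))*(-295 - 1*1885) = (-19/9 + 1)*(-295 - 1885) = -10/9*(-2180) = 21800/9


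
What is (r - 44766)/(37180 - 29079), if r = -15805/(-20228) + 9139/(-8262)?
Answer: -3740757724279/676934692668 ≈ -5.5260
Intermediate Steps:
r = -27141391/83561868 (r = -15805*(-1/20228) + 9139*(-1/8262) = 15805/20228 - 9139/8262 = -27141391/83561868 ≈ -0.32481)
(r - 44766)/(37180 - 29079) = (-27141391/83561868 - 44766)/(37180 - 29079) = -3740757724279/83561868/8101 = -3740757724279/83561868*1/8101 = -3740757724279/676934692668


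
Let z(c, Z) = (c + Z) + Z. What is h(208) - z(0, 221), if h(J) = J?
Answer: -234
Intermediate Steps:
z(c, Z) = c + 2*Z (z(c, Z) = (Z + c) + Z = c + 2*Z)
h(208) - z(0, 221) = 208 - (0 + 2*221) = 208 - (0 + 442) = 208 - 1*442 = 208 - 442 = -234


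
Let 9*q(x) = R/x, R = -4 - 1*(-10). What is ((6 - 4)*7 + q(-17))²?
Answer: 506944/2601 ≈ 194.90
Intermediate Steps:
R = 6 (R = -4 + 10 = 6)
q(x) = 2/(3*x) (q(x) = (6/x)/9 = 2/(3*x))
((6 - 4)*7 + q(-17))² = ((6 - 4)*7 + (⅔)/(-17))² = (2*7 + (⅔)*(-1/17))² = (14 - 2/51)² = (712/51)² = 506944/2601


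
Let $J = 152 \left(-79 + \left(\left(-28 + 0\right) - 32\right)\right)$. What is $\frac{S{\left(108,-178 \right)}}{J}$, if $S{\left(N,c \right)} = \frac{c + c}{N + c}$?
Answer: $- \frac{89}{369740} \approx -0.00024071$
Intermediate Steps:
$S{\left(N,c \right)} = \frac{2 c}{N + c}$
$J = -21128$ ($J = 152 \left(-79 - 60\right) = 152 \left(-139\right) = -21128$)
$\frac{S{\left(108,-178 \right)}}{J} = \frac{2 \left(-178\right) \frac{1}{108 - 178}}{-21128} = 2 \left(-178\right) \frac{1}{-70} \left(- \frac{1}{21128}\right) = 2 \left(-178\right) \left(- \frac{1}{70}\right) \left(- \frac{1}{21128}\right) = \frac{178}{35} \left(- \frac{1}{21128}\right) = - \frac{89}{369740}$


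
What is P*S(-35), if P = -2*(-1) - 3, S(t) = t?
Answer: 35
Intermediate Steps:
P = -1 (P = 2 - 3 = -1)
P*S(-35) = -1*(-35) = 35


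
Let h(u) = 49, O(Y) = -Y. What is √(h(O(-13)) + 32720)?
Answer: 3*√3641 ≈ 181.02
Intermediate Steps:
√(h(O(-13)) + 32720) = √(49 + 32720) = √32769 = 3*√3641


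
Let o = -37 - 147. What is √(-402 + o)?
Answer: I*√586 ≈ 24.207*I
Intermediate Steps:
o = -184
√(-402 + o) = √(-402 - 184) = √(-586) = I*√586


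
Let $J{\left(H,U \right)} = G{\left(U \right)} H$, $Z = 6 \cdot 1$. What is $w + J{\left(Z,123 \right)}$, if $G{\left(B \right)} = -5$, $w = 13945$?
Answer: $13915$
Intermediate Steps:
$Z = 6$
$J{\left(H,U \right)} = - 5 H$
$w + J{\left(Z,123 \right)} = 13945 - 30 = 13915$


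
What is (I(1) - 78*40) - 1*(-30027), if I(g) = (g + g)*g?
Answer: 26909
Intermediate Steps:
I(g) = 2*g² (I(g) = (2*g)*g = 2*g²)
(I(1) - 78*40) - 1*(-30027) = (2*1² - 78*40) - 1*(-30027) = (2*1 - 3120) + 30027 = (2 - 3120) + 30027 = -3118 + 30027 = 26909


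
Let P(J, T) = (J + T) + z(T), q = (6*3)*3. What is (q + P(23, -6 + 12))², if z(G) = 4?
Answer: 7569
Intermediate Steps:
q = 54 (q = 18*3 = 54)
P(J, T) = 4 + J + T (P(J, T) = (J + T) + 4 = 4 + J + T)
(q + P(23, -6 + 12))² = (54 + (4 + 23 + (-6 + 12)))² = (54 + (4 + 23 + 6))² = (54 + 33)² = 87² = 7569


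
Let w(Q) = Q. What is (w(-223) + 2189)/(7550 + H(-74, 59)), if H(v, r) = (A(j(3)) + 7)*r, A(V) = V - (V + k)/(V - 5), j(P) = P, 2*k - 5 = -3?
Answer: 983/4129 ≈ 0.23807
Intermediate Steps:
k = 1 (k = 5/2 + (1/2)*(-3) = 5/2 - 3/2 = 1)
A(V) = V - (1 + V)/(-5 + V) (A(V) = V - (V + 1)/(V - 5) = V - (1 + V)/(-5 + V))
H(v, r) = 12*r (H(v, r) = ((-1 + 3**2 - 6*3)/(-5 + 3) + 7)*r = ((-1 + 9 - 18)/(-2) + 7)*r = (-1/2*(-10) + 7)*r = (5 + 7)*r = 12*r)
(w(-223) + 2189)/(7550 + H(-74, 59)) = (-223 + 2189)/(7550 + 12*59) = 1966/(7550 + 708) = 1966/8258 = 1966*(1/8258) = 983/4129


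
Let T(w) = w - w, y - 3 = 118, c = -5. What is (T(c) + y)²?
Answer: 14641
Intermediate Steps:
y = 121 (y = 3 + 118 = 121)
T(w) = 0
(T(c) + y)² = (0 + 121)² = 121² = 14641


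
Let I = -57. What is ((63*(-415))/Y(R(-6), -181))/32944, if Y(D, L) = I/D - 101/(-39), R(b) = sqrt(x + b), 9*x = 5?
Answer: -1009254519/296333981408 + 9520110873*I/296333981408 ≈ -0.0034058 + 0.032126*I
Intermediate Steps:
x = 5/9 (x = (1/9)*5 = 5/9 ≈ 0.55556)
R(b) = sqrt(5/9 + b)
Y(D, L) = 101/39 - 57/D (Y(D, L) = -57/D - 101/(-39) = -57/D - 101*(-1/39) = -57/D + 101/39 = 101/39 - 57/D)
((63*(-415))/Y(R(-6), -181))/32944 = ((63*(-415))/(101/39 - 57*3/sqrt(5 + 9*(-6))))/32944 = -26145/(101/39 - 57*3/sqrt(5 - 54))*(1/32944) = -26145/(101/39 - 57*(-3*I/7))*(1/32944) = -26145/(101/39 - (-171)*I/7)*(1/32944) = -26145*74529*(101/39 - 171*I/7)/44975410*(1/32944) = -389712141*(101/39 - 171*I/7)/8995082*(1/32944) = -389712141*(101/39 - 171*I/7)/296333981408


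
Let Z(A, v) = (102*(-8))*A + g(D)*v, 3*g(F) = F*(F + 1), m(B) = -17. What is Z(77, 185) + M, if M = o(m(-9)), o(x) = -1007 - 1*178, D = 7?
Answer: -181691/3 ≈ -60564.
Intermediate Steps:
g(F) = F*(1 + F)/3 (g(F) = (F*(F + 1))/3 = (F*(1 + F))/3 = F*(1 + F)/3)
Z(A, v) = -816*A + 56*v/3 (Z(A, v) = (102*(-8))*A + ((1/3)*7*(1 + 7))*v = -816*A + ((1/3)*7*8)*v = -816*A + 56*v/3)
o(x) = -1185 (o(x) = -1007 - 178 = -1185)
M = -1185
Z(77, 185) + M = (-816*77 + (56/3)*185) - 1185 = (-62832 + 10360/3) - 1185 = -178136/3 - 1185 = -181691/3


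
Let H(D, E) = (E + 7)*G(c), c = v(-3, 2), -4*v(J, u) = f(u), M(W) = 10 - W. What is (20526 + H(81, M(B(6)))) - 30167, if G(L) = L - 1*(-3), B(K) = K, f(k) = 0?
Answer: -9608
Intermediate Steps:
v(J, u) = 0 (v(J, u) = -¼*0 = 0)
c = 0
G(L) = 3 + L (G(L) = L + 3 = 3 + L)
H(D, E) = 21 + 3*E (H(D, E) = (E + 7)*(3 + 0) = (7 + E)*3 = 21 + 3*E)
(20526 + H(81, M(B(6)))) - 30167 = (20526 + (21 + 3*(10 - 1*6))) - 30167 = (20526 + (21 + 3*(10 - 6))) - 30167 = (20526 + (21 + 3*4)) - 30167 = (20526 + (21 + 12)) - 30167 = (20526 + 33) - 30167 = 20559 - 30167 = -9608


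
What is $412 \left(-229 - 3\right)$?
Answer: $-95584$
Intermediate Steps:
$412 \left(-229 - 3\right) = 412 \left(-232\right) = -95584$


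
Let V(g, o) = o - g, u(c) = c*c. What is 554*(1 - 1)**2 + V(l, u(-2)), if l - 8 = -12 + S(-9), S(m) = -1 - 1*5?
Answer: 14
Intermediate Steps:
S(m) = -6 (S(m) = -1 - 5 = -6)
l = -10 (l = 8 + (-12 - 6) = 8 - 18 = -10)
u(c) = c**2
554*(1 - 1)**2 + V(l, u(-2)) = 554*(1 - 1)**2 + ((-2)**2 - 1*(-10)) = 554*0**2 + (4 + 10) = 554*0 + 14 = 0 + 14 = 14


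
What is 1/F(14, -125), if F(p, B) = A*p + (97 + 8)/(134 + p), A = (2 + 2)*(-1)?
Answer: -148/8183 ≈ -0.018086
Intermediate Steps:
A = -4 (A = 4*(-1) = -4)
F(p, B) = -4*p + 105/(134 + p) (F(p, B) = -4*p + (97 + 8)/(134 + p) = -4*p + 105/(134 + p))
1/F(14, -125) = 1/((105 - 536*14 - 4*14²)/(134 + 14)) = 1/((105 - 7504 - 4*196)/148) = 1/((105 - 7504 - 784)/148) = 1/((1/148)*(-8183)) = 1/(-8183/148) = -148/8183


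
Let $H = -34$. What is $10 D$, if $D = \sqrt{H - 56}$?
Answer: $30 i \sqrt{10} \approx 94.868 i$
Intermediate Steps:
$D = 3 i \sqrt{10}$ ($D = \sqrt{-34 - 56} = \sqrt{-90} = 3 i \sqrt{10} \approx 9.4868 i$)
$10 D = 10 \cdot 3 i \sqrt{10} = 30 i \sqrt{10}$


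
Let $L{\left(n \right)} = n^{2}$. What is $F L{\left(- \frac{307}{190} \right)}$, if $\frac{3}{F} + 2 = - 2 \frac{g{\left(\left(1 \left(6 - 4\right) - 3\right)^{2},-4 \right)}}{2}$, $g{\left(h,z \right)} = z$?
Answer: $\frac{282747}{72200} \approx 3.9162$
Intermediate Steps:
$F = \frac{3}{2}$ ($F = \frac{3}{-2 - 2 \left(- \frac{4}{2}\right)} = \frac{3}{-2 - 2 \left(\left(-4\right) \frac{1}{2}\right)} = \frac{3}{-2 - -4} = \frac{3}{-2 + 4} = \frac{3}{2} \approx 1.5$)
$F L{\left(- \frac{307}{190} \right)} = \frac{3 \left(- \frac{307}{190}\right)^{2}}{2} = \frac{3}{2} \cdot \frac{94249}{36100} = \frac{282747}{72200}$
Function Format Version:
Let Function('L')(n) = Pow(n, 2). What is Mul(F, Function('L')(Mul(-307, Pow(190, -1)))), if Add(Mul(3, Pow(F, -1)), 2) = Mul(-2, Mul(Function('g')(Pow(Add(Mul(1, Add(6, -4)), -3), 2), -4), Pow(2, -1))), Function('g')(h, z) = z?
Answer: Rational(282747, 72200) ≈ 3.9162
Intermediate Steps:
F = Rational(3, 2) (F = Mul(3, Pow(Add(-2, Mul(-2, Mul(-4, Pow(2, -1)))), -1)) = Mul(3, Pow(Add(-2, Mul(-2, Mul(-4, Rational(1, 2)))), -1)) = Mul(3, Pow(Add(-2, Mul(-2, -2)), -1)) = Mul(3, Pow(Add(-2, 4), -1)) = Mul(3, Pow(2, -1)) = Mul(3, Rational(1, 2)) = Rational(3, 2) ≈ 1.5000)
Mul(F, Function('L')(Mul(-307, Pow(190, -1)))) = Mul(Rational(3, 2), Pow(Mul(-307, Pow(190, -1)), 2)) = Mul(Rational(3, 2), Pow(Mul(-307, Rational(1, 190)), 2)) = Mul(Rational(3, 2), Pow(Rational(-307, 190), 2)) = Mul(Rational(3, 2), Rational(94249, 36100)) = Rational(282747, 72200)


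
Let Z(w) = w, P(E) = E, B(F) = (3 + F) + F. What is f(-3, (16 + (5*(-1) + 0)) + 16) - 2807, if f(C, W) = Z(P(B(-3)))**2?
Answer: -2798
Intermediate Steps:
B(F) = 3 + 2*F
f(C, W) = 9 (f(C, W) = (3 + 2*(-3))**2 = (3 - 6)**2 = (-3)**2 = 9)
f(-3, (16 + (5*(-1) + 0)) + 16) - 2807 = 9 - 2807 = -2798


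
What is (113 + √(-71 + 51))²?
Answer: 12749 + 452*I*√5 ≈ 12749.0 + 1010.7*I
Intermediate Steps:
(113 + √(-71 + 51))² = (113 + √(-20))² = (113 + 2*I*√5)²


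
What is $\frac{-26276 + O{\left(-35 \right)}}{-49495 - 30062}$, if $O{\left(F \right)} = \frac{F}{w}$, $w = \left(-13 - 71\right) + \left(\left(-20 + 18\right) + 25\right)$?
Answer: $\frac{23229}{70333} \approx 0.33027$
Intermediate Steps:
$w = -61$ ($w = -84 + \left(-2 + 25\right) = -84 + 23 = -61$)
$O{\left(F \right)} = - \frac{F}{61}$ ($O{\left(F \right)} = \frac{F}{-61} = F \left(- \frac{1}{61}\right) = - \frac{F}{61}$)
$\frac{-26276 + O{\left(-35 \right)}}{-49495 - 30062} = \frac{-26276 - - \frac{35}{61}}{-49495 - 30062} = \frac{-26276 + \frac{35}{61}}{-79557} = \left(- \frac{1602801}{61}\right) \left(- \frac{1}{79557}\right) = \frac{23229}{70333}$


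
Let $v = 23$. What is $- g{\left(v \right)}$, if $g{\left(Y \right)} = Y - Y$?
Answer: $0$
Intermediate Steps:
$g{\left(Y \right)} = 0$
$- g{\left(v \right)} = \left(-1\right) 0 = 0$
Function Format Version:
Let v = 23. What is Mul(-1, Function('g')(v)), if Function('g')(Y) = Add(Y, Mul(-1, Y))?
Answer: 0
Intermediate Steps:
Function('g')(Y) = 0
Mul(-1, Function('g')(v)) = Mul(-1, 0) = 0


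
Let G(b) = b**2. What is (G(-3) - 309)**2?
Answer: 90000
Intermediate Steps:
(G(-3) - 309)**2 = ((-3)**2 - 309)**2 = (9 - 309)**2 = (-300)**2 = 90000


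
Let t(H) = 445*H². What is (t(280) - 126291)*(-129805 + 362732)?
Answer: 8096940592243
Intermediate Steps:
(t(280) - 126291)*(-129805 + 362732) = (445*280² - 126291)*(-129805 + 362732) = (445*78400 - 126291)*232927 = (34888000 - 126291)*232927 = 34761709*232927 = 8096940592243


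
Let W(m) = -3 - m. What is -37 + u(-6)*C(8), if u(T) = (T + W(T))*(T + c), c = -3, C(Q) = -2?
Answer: -91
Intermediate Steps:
u(T) = 9 - 3*T (u(T) = (T + (-3 - T))*(T - 3) = -3*(-3 + T) = 9 - 3*T)
-37 + u(-6)*C(8) = -37 + (9 - 3*(-6))*(-2) = -37 + (9 + 18)*(-2) = -37 + 27*(-2) = -37 - 54 = -91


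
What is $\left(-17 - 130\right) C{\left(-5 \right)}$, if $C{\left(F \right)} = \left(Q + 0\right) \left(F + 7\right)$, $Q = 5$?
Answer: $-1470$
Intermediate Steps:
$C{\left(F \right)} = 35 + 5 F$ ($C{\left(F \right)} = \left(5 + 0\right) \left(F + 7\right) = 5 \left(7 + F\right) = 35 + 5 F$)
$\left(-17 - 130\right) C{\left(-5 \right)} = \left(-17 - 130\right) \left(35 + 5 \left(-5\right)\right) = - 147 \left(35 - 25\right) = \left(-147\right) 10 = -1470$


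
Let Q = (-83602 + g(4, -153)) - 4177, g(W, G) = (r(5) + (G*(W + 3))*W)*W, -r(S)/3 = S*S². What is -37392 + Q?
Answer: -143807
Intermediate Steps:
r(S) = -3*S³ (r(S) = -3*S*S² = -3*S³)
g(W, G) = W*(-375 + G*W*(3 + W)) (g(W, G) = (-3*5³ + (G*(W + 3))*W)*W = (-3*125 + (G*(3 + W))*W)*W = (-375 + G*W*(3 + W))*W = W*(-375 + G*W*(3 + W)))
Q = -106415 (Q = (-83602 + 4*(-375 - 153*4² + 3*(-153)*4)) - 4177 = (-83602 + 4*(-375 - 153*16 - 1836)) - 4177 = (-83602 + 4*(-375 - 2448 - 1836)) - 4177 = (-83602 + 4*(-4659)) - 4177 = (-83602 - 18636) - 4177 = -102238 - 4177 = -106415)
-37392 + Q = -37392 - 106415 = -143807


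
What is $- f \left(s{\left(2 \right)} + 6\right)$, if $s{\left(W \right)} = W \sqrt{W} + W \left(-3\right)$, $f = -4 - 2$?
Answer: $12 \sqrt{2} \approx 16.971$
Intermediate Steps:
$f = -6$
$s{\left(W \right)} = W^{\frac{3}{2}} - 3 W$
$- f \left(s{\left(2 \right)} + 6\right) = \left(-1\right) \left(-6\right) \left(\left(2^{\frac{3}{2}} - 6\right) + 6\right) = 6 \left(\left(2 \sqrt{2} - 6\right) + 6\right) = 6 \left(\left(-6 + 2 \sqrt{2}\right) + 6\right) = 6 \cdot 2 \sqrt{2} = 12 \sqrt{2}$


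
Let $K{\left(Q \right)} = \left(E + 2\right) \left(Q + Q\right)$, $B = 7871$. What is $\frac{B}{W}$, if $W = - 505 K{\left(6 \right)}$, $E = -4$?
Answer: $\frac{7871}{12120} \approx 0.64942$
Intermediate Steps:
$K{\left(Q \right)} = - 4 Q$ ($K{\left(Q \right)} = \left(-4 + 2\right) \left(Q + Q\right) = - 2 \cdot 2 Q = - 4 Q$)
$W = 12120$ ($W = - 505 \left(\left(-4\right) 6\right) = \left(-505\right) \left(-24\right) = 12120$)
$\frac{B}{W} = \frac{7871}{12120}$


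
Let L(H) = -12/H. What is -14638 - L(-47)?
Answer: -687998/47 ≈ -14638.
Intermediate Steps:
-14638 - L(-47) = -14638 - (-12)/(-47) = -14638 - (-12)*(-1)/47 = -14638 - 1*12/47 = -14638 - 12/47 = -687998/47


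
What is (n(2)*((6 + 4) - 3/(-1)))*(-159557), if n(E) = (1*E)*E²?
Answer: -16593928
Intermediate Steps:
n(E) = E³ (n(E) = E*E² = E³)
(n(2)*((6 + 4) - 3/(-1)))*(-159557) = (2³*((6 + 4) - 3/(-1)))*(-159557) = (8*(10 - 3*(-1)))*(-159557) = (8*(10 + 3))*(-159557) = (8*13)*(-159557) = 104*(-159557) = -16593928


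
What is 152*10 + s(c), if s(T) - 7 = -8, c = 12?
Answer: 1519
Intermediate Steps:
s(T) = -1 (s(T) = 7 - 8 = -1)
152*10 + s(c) = 152*10 - 1 = 1520 - 1 = 1519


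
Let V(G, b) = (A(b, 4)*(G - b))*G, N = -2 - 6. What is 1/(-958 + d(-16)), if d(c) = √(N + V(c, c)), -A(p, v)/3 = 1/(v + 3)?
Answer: -479/458886 - I*√2/458886 ≈ -0.0010438 - 3.0818e-6*I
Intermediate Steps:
A(p, v) = -3/(3 + v) (A(p, v) = -3/(v + 3) = -3/(3 + v))
N = -8
V(G, b) = G*(-3*G/7 + 3*b/7) (V(G, b) = ((-3/(3 + 4))*(G - b))*G = ((-3/7)*(G - b))*G = ((-3*⅐)*(G - b))*G = (-3*(G - b)/7)*G = (-3*G/7 + 3*b/7)*G = G*(-3*G/7 + 3*b/7))
d(c) = 2*I*√2 (d(c) = √(-8 + 3*c*(c - c)/7) = √(-8 + (3/7)*c*0) = √(-8 + 0) = √(-8) = 2*I*√2)
1/(-958 + d(-16)) = 1/(-958 + 2*I*√2)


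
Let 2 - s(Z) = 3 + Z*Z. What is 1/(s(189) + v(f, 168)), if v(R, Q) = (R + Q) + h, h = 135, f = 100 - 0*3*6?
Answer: -1/35319 ≈ -2.8313e-5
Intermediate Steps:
f = 100 (f = 100 - 0*6 = 100 - 1*0 = 100 + 0 = 100)
v(R, Q) = 135 + Q + R (v(R, Q) = (R + Q) + 135 = (Q + R) + 135 = 135 + Q + R)
s(Z) = -1 - Z² (s(Z) = 2 - (3 + Z*Z) = 2 - (3 + Z²) = 2 + (-3 - Z²) = -1 - Z²)
1/(s(189) + v(f, 168)) = 1/((-1 - 1*189²) + (135 + 168 + 100)) = 1/((-1 - 1*35721) + 403) = 1/((-1 - 35721) + 403) = 1/(-35722 + 403) = 1/(-35319) = -1/35319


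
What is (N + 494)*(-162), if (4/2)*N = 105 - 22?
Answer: -86751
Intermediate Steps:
N = 83/2 (N = (105 - 22)/2 = (½)*83 = 83/2 ≈ 41.500)
(N + 494)*(-162) = (83/2 + 494)*(-162) = (1071/2)*(-162) = -86751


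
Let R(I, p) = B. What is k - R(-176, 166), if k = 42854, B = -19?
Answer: 42873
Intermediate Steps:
R(I, p) = -19
k - R(-176, 166) = 42854 - 1*(-19) = 42854 + 19 = 42873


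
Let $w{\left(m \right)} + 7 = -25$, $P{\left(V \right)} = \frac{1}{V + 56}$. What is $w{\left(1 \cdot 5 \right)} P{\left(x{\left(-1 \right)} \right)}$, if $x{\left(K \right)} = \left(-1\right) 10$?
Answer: $- \frac{16}{23} \approx -0.69565$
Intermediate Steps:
$x{\left(K \right)} = -10$
$P{\left(V \right)} = \frac{1}{56 + V}$
$w{\left(m \right)} = -32$ ($w{\left(m \right)} = -7 - 25 = -32$)
$w{\left(1 \cdot 5 \right)} P{\left(x{\left(-1 \right)} \right)} = - \frac{32}{56 - 10} = - \frac{32}{46} = \left(-32\right) \frac{1}{46} = - \frac{16}{23}$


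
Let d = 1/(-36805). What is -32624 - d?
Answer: -1200726319/36805 ≈ -32624.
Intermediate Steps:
d = -1/36805 ≈ -2.7170e-5
-32624 - d = -32624 - 1*(-1/36805) = -32624 + 1/36805 = -1200726319/36805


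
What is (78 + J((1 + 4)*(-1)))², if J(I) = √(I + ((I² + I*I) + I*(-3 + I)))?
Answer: (78 + √85)² ≈ 7607.3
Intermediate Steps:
J(I) = √(I + 2*I² + I*(-3 + I)) (J(I) = √(I + ((I² + I²) + I*(-3 + I))) = √(I + (2*I² + I*(-3 + I))) = √(I + 2*I² + I*(-3 + I)))
(78 + J((1 + 4)*(-1)))² = (78 + √(((1 + 4)*(-1))*(-2 + 3*((1 + 4)*(-1)))))² = (78 + √((5*(-1))*(-2 + 3*(5*(-1)))))² = (78 + √(-5*(-2 + 3*(-5))))² = (78 + √(-5*(-2 - 15)))² = (78 + √(-5*(-17)))² = (78 + √85)²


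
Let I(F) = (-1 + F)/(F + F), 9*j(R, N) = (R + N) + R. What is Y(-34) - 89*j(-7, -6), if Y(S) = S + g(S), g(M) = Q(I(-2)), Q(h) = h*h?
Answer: 23665/144 ≈ 164.34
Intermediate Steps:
j(R, N) = N/9 + 2*R/9 (j(R, N) = ((R + N) + R)/9 = ((N + R) + R)/9 = (N + 2*R)/9 = N/9 + 2*R/9)
I(F) = (-1 + F)/(2*F) (I(F) = (-1 + F)/((2*F)) = (-1 + F)*(1/(2*F)) = (-1 + F)/(2*F))
Q(h) = h²
g(M) = 9/16 (g(M) = ((½)*(-1 - 2)/(-2))² = ((½)*(-½)*(-3))² = (¾)² = 9/16)
Y(S) = 9/16 + S (Y(S) = S + 9/16 = 9/16 + S)
Y(-34) - 89*j(-7, -6) = (9/16 - 34) - 89*((⅑)*(-6) + (2/9)*(-7)) = -535/16 - 89*(-⅔ - 14/9) = -535/16 - 89*(-20)/9 = -535/16 - 1*(-1780/9) = -535/16 + 1780/9 = 23665/144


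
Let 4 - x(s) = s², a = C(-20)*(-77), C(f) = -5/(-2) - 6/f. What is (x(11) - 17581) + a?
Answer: -89568/5 ≈ -17914.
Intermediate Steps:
C(f) = 5/2 - 6/f (C(f) = -5*(-½) - 6/f = 5/2 - 6/f)
a = -1078/5 (a = (5/2 - 6/(-20))*(-77) = (5/2 - 6*(-1/20))*(-77) = (5/2 + 3/10)*(-77) = (14/5)*(-77) = -1078/5 ≈ -215.60)
x(s) = 4 - s²
(x(11) - 17581) + a = ((4 - 1*11²) - 17581) - 1078/5 = ((4 - 1*121) - 17581) - 1078/5 = ((4 - 121) - 17581) - 1078/5 = (-117 - 17581) - 1078/5 = -17698 - 1078/5 = -89568/5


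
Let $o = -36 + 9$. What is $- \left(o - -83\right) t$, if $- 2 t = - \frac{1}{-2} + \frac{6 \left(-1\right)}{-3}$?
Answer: $70$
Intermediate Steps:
$o = -27$
$t = - \frac{5}{4}$ ($t = - \frac{- \frac{1}{-2} + \frac{6 \left(-1\right)}{-3}}{2} = - \frac{\left(-1\right) \left(- \frac{1}{2}\right) - -2}{2} = - \frac{\frac{1}{2} + 2}{2} = \left(- \frac{1}{2}\right) \frac{5}{2} = - \frac{5}{4} \approx -1.25$)
$- \left(o - -83\right) t = - \frac{\left(-27 - -83\right) \left(-5\right)}{4} = - \frac{\left(-27 + 83\right) \left(-5\right)}{4} = - \frac{56 \left(-5\right)}{4} = \left(-1\right) \left(-70\right) = 70$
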